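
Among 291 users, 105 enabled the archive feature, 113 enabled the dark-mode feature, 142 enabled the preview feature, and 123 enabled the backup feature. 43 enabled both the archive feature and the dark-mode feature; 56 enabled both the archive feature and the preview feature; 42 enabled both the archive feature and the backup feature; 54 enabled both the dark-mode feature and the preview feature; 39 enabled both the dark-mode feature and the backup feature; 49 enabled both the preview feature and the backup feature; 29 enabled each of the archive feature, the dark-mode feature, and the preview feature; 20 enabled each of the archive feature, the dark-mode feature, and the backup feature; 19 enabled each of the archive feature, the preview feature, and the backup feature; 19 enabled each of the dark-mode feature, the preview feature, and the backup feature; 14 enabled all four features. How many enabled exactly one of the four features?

Using the inclusion–exclusion count for exactly one event:
N(exactly one) = 105 + 113 + 142 + 123 − 2·43 − 2·56 − 2·42 − 2·54 − 2·39 − 2·49 + 3·29 + 3·20 + 3·19 + 3·19 − 4·14 = 122

122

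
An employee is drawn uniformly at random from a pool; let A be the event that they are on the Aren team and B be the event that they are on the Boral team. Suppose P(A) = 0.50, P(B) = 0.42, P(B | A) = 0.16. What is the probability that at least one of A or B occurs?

0.84

P(A ∩ B) = P(A)·P(B|A) = 0.50 × 0.16 = 0.08
P(A ∪ B) = 0.50 + 0.42 − 0.08 = 0.84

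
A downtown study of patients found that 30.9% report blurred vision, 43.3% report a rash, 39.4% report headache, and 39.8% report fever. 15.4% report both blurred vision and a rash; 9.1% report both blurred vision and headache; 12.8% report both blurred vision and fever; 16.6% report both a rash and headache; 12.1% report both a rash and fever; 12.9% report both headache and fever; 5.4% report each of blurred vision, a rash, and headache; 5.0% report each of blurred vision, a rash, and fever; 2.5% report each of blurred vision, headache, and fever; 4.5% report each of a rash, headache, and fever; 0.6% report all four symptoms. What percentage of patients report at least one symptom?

Using inclusion–exclusion:
P(≥1) = 30.9 + 43.3 + 39.4 + 39.8 − 15.4 − 9.1 − 12.8 − 16.6 − 12.1 − 12.9 + 5.4 + 5.0 + 2.5 + 4.5 − 0.6 = 91.3%

91.3%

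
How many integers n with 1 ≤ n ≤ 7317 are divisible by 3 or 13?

2814

floor(7317/3) + floor(7317/13) − floor(7317/39) = 2439 + 562 − 187 = 2814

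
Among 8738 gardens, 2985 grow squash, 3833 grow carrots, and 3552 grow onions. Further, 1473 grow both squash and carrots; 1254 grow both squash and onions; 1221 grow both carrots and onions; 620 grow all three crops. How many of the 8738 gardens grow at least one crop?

N(≥1) = 2985 + 3833 + 3552 − 1473 − 1254 − 1221 + 620 = 7042

7042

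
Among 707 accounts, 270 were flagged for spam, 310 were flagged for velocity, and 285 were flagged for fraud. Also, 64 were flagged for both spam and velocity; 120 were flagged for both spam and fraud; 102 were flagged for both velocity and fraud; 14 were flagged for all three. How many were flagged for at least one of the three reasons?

Inclusion–exclusion gives
|union| = 270 + 310 + 285 − 64 − 120 − 102 + 14 = 593

593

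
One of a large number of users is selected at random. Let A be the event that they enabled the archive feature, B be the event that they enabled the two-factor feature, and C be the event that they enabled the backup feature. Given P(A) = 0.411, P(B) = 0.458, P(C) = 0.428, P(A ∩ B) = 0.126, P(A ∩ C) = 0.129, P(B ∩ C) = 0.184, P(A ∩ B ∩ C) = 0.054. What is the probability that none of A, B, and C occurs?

By inclusion-exclusion,
P(A ∪ B ∪ C) = 0.411 + 0.458 + 0.428 − 0.126 − 0.129 − 0.184 + 0.054 = 0.912
P(none) = 1 − 0.912 = 0.088

0.088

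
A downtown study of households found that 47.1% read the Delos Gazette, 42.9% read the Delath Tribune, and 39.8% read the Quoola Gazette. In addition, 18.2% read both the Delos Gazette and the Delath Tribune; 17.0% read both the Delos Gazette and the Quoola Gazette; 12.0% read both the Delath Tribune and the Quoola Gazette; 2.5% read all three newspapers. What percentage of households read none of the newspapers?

14.9%

By inclusion-exclusion,
P(≥1) = 47.1 + 42.9 + 39.8 − 18.2 − 17.0 − 12.0 + 2.5 = 85.1%
P(none) = 100% − 85.1% = 14.9%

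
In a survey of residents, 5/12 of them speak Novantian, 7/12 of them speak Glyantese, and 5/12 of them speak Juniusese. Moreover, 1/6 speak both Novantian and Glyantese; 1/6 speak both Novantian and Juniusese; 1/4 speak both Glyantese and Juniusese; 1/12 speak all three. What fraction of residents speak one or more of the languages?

P(union) = 5/12 + 7/12 + 5/12 − 1/6 − 1/6 − 1/4 + 1/12 = 11/12

11/12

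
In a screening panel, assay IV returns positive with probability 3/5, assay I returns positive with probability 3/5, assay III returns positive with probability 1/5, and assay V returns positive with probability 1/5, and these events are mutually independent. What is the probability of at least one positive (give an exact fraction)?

561/625

Since the events are independent, P(none) is the product of the individual non-occurrence probabilities.
P(none) = (1 − 3/5) × (1 − 3/5) × (1 − 1/5) × (1 − 1/5) = 2/5 × 2/5 × 4/5 × 4/5 = 64/625
P(at least one) = 1 − 64/625 = 561/625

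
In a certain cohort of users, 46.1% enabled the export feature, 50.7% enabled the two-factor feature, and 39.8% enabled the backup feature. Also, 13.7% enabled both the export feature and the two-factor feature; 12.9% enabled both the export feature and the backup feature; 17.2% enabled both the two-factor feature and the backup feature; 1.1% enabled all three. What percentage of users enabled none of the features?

6.1%

By inclusion-exclusion,
P(union) = 46.1 + 50.7 + 39.8 − 13.7 − 12.9 − 17.2 + 1.1 = 93.9%
P(none) = 100% − 93.9% = 6.1%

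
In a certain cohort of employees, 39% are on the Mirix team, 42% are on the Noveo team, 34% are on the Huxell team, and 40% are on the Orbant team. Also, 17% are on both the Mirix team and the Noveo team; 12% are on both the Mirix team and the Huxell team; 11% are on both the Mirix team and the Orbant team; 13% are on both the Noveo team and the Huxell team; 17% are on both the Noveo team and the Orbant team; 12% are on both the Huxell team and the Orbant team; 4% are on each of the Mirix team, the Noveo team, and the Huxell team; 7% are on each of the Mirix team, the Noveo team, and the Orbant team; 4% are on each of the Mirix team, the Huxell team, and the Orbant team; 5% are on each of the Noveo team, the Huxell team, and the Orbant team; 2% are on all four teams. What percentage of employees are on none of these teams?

Apply inclusion-exclusion:
P(union) = 39 + 42 + 34 + 40 − 17 − 12 − 11 − 13 − 17 − 12 + 4 + 7 + 4 + 5 − 2 = 91%
P(none) = 100% − 91% = 9%

9%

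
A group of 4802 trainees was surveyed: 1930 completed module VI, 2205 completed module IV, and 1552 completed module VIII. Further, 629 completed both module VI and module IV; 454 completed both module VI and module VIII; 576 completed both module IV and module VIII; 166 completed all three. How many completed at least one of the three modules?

|union| = 1930 + 2205 + 1552 − 629 − 454 − 576 + 166 = 4194

4194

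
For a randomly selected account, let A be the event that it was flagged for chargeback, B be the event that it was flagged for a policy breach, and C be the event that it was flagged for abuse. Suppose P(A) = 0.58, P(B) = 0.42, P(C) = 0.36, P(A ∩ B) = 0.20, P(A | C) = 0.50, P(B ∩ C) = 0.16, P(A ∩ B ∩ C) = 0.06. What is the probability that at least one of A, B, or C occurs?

0.88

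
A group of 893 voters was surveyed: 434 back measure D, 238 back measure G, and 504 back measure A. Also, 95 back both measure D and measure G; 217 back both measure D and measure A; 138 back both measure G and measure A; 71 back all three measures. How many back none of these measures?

96

|union| = 434 + 238 + 504 − 95 − 217 − 138 + 71 = 797
None: 893 − 797 = 96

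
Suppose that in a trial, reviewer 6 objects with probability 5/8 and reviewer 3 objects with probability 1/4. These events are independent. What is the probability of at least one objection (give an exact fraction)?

23/32

P(none) = (1 − 5/8) × (1 − 1/4) = 3/8 × 3/4 = 9/32
P(at least one) = 1 − 9/32 = 23/32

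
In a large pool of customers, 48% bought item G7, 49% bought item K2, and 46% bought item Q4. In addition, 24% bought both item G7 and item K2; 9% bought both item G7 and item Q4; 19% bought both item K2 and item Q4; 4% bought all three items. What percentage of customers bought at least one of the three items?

P(at least one) = 48 + 49 + 46 − 24 − 9 − 19 + 4 = 95%

95%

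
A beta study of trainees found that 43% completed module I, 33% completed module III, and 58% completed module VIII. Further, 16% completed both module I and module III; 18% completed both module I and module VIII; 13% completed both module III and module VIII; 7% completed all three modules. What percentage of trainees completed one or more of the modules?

Using inclusion–exclusion:
P(union) = 43 + 33 + 58 − 16 − 18 − 13 + 7 = 94%

94%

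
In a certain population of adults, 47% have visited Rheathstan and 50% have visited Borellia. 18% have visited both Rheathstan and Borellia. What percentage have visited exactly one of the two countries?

By inclusion–exclusion (exactly-one form):
P(exactly one) = 47 + 50 − 2·18 = 61%

61%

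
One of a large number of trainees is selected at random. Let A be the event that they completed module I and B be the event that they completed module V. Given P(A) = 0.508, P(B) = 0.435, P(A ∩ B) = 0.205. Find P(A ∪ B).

By inclusion-exclusion,
P(A ∪ B) = 0.508 + 0.435 − 0.205 = 0.738

0.738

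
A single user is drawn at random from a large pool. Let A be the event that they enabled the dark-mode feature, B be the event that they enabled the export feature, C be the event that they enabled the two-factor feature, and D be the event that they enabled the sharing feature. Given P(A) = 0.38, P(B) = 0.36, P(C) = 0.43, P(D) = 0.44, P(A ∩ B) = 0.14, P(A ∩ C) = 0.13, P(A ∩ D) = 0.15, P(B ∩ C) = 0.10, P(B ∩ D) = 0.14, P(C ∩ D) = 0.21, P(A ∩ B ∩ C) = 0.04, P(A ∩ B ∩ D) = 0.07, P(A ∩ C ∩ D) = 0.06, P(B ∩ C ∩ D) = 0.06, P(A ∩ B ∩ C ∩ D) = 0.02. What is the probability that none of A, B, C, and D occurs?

0.05

P(A ∪ B ∪ C ∪ D) = 0.38 + 0.36 + 0.43 + 0.44 − 0.14 − 0.13 − 0.15 − 0.10 − 0.14 − 0.21 + 0.04 + 0.07 + 0.06 + 0.06 − 0.02 = 0.95
P(none) = 1 − 0.95 = 0.05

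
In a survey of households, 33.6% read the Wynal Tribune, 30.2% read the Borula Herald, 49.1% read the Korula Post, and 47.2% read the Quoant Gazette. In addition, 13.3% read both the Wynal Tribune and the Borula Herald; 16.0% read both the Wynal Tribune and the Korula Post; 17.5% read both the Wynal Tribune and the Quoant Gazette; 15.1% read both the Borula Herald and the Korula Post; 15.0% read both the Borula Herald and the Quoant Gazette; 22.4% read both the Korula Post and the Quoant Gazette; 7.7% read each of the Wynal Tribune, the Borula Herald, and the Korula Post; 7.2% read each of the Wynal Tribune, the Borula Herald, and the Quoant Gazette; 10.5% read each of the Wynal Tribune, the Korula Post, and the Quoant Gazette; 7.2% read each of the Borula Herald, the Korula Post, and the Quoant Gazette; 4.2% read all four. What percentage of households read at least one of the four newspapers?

89.2%

P(at least one) = 33.6 + 30.2 + 49.1 + 47.2 − 13.3 − 16.0 − 17.5 − 15.1 − 15.0 − 22.4 + 7.7 + 7.2 + 10.5 + 7.2 − 4.2 = 89.2%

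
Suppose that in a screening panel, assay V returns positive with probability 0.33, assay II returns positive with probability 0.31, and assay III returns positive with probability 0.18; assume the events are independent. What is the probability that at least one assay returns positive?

Since the events are independent, P(none) is the product of the individual non-occurrence probabilities.
P(none) = (1 − 0.33) × (1 − 0.31) × (1 − 0.18) = 0.67 × 0.69 × 0.82 = 0.379086
P(at least one) = 1 − 0.379086 = 0.620914

0.620914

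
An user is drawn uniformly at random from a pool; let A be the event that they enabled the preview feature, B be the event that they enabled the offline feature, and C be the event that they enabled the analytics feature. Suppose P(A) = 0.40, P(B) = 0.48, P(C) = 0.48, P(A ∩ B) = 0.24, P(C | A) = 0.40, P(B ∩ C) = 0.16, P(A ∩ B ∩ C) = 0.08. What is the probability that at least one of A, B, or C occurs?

0.88

P(A ∩ C) = P(A)·P(C|A) = 0.40 × 0.40 = 0.16
By inclusion–exclusion:
P(A ∪ B ∪ C) = 0.40 + 0.48 + 0.48 − 0.24 − 0.16 − 0.16 + 0.08 = 0.88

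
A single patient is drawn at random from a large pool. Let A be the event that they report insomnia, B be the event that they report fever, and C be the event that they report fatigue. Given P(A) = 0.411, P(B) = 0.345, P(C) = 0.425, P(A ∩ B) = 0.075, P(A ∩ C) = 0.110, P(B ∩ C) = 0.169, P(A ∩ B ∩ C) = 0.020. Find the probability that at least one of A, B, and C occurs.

P(A ∪ B ∪ C) = 0.411 + 0.345 + 0.425 − 0.075 − 0.110 − 0.169 + 0.020 = 0.847

0.847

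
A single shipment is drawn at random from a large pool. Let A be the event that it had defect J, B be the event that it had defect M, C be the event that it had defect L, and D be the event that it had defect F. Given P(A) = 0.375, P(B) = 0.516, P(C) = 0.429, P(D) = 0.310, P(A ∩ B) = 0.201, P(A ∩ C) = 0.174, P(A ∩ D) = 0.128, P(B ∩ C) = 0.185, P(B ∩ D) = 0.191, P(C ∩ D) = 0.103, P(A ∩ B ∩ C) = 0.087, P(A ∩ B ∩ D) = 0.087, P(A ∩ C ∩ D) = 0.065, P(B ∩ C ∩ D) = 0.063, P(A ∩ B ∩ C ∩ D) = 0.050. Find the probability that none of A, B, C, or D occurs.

0.100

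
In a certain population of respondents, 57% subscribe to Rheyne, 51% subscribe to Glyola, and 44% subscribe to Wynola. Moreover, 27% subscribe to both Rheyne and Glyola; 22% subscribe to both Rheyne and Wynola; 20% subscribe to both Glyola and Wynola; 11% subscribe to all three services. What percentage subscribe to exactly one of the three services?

47%

By inclusion–exclusion (exactly-one form):
P(exactly one) = 57 + 51 + 44 − 2·27 − 2·22 − 2·20 + 3·11 = 47%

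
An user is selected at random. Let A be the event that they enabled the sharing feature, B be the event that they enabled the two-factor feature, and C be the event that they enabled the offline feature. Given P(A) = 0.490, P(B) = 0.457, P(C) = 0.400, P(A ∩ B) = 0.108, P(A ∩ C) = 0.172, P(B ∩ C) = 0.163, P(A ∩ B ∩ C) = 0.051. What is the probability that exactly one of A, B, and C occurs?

0.614

Using the inclusion–exclusion count for exactly one event:
P(exactly one) = 0.490 + 0.457 + 0.400 − 2·0.108 − 2·0.172 − 2·0.163 + 3·0.051 = 0.614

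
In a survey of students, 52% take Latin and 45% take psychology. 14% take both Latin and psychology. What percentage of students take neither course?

17%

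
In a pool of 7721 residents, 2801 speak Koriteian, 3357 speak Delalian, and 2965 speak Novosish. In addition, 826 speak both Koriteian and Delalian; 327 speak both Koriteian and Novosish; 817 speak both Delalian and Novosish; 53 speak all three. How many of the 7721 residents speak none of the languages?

515

Inclusion–exclusion gives
|at least one| = 2801 + 3357 + 2965 − 826 − 327 − 817 + 53 = 7206
None: 7721 − 7206 = 515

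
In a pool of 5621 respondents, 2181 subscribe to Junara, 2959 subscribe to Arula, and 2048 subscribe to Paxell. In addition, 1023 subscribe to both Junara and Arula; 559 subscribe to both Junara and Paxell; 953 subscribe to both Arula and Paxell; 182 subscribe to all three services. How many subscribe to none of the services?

786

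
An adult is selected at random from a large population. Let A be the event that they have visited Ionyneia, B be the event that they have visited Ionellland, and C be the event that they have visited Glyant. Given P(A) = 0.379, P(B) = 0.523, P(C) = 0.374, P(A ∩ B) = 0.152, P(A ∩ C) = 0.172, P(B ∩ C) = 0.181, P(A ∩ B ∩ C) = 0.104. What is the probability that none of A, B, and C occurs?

P(A ∪ B ∪ C) = 0.379 + 0.523 + 0.374 − 0.152 − 0.172 − 0.181 + 0.104 = 0.875
P(none) = 1 − 0.875 = 0.125

0.125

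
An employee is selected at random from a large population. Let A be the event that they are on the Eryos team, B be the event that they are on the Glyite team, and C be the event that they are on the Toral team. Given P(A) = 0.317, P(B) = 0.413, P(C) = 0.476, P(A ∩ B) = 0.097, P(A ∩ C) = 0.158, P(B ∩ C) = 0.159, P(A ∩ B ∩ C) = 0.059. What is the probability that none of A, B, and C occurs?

P(A ∪ B ∪ C) = 0.317 + 0.413 + 0.476 − 0.097 − 0.158 − 0.159 + 0.059 = 0.851
P(none) = 1 − 0.851 = 0.149

0.149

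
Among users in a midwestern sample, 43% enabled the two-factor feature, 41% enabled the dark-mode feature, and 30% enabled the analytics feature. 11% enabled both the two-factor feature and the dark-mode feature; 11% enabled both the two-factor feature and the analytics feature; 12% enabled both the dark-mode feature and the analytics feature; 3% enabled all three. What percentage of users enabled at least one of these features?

Using inclusion–exclusion:
P(union) = 43 + 41 + 30 − 11 − 11 − 12 + 3 = 83%

83%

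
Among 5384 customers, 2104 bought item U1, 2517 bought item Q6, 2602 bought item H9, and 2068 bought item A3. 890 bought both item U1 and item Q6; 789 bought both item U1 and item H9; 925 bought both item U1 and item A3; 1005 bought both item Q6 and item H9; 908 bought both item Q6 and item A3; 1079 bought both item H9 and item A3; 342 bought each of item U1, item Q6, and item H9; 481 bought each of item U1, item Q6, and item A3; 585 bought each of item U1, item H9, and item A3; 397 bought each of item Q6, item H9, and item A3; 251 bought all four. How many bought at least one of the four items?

5249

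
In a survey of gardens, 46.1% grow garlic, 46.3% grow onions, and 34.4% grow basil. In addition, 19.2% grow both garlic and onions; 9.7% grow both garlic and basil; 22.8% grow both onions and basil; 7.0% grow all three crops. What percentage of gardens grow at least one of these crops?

Apply inclusion-exclusion:
P(at least one) = 46.1 + 46.3 + 34.4 − 19.2 − 9.7 − 22.8 + 7.0 = 82.1%

82.1%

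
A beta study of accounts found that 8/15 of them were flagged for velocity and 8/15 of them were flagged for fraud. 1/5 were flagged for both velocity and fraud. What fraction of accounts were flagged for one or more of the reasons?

13/15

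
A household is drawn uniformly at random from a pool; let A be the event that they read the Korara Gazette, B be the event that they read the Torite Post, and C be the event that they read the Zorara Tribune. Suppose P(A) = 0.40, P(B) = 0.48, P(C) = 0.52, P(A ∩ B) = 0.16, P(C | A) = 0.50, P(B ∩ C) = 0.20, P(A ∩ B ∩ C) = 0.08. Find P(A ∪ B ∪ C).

P(A ∩ C) = P(A)·P(C|A) = 0.40 × 0.50 = 0.20
Using inclusion–exclusion:
P(A ∪ B ∪ C) = 0.40 + 0.48 + 0.52 − 0.16 − 0.20 − 0.20 + 0.08 = 0.92

0.92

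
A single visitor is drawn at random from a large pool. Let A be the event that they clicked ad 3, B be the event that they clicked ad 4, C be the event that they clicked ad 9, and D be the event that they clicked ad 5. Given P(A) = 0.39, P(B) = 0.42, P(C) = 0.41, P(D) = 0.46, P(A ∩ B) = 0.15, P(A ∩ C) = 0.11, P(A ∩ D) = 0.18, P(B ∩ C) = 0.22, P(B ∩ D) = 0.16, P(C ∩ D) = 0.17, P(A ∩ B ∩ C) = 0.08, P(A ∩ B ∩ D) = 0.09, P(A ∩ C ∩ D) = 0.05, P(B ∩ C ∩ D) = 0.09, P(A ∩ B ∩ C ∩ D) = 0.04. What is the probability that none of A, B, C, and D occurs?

P(A ∪ B ∪ C ∪ D) = 0.39 + 0.42 + 0.41 + 0.46 − 0.15 − 0.11 − 0.18 − 0.22 − 0.16 − 0.17 + 0.08 + 0.09 + 0.05 + 0.09 − 0.04 = 0.96
P(none) = 1 − 0.96 = 0.04

0.04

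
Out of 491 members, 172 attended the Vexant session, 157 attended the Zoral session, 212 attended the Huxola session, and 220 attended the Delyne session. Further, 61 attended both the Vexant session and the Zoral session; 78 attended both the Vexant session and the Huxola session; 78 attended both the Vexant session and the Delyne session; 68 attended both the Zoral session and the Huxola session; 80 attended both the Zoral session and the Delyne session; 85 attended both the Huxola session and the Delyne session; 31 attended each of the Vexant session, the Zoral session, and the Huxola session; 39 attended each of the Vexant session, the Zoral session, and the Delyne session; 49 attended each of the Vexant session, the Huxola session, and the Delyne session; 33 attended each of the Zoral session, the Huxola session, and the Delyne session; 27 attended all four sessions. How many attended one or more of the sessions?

436

Using inclusion–exclusion:
N(≥1) = 172 + 157 + 212 + 220 − 61 − 78 − 78 − 68 − 80 − 85 + 31 + 39 + 49 + 33 − 27 = 436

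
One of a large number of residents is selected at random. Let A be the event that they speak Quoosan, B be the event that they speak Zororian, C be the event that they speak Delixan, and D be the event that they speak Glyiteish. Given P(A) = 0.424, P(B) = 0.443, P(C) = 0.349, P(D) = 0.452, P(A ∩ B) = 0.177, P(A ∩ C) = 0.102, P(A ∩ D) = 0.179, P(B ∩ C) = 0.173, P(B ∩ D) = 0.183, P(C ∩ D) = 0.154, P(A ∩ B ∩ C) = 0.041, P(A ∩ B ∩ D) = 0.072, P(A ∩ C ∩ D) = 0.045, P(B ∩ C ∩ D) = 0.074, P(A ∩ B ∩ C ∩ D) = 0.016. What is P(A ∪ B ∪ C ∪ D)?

0.916

Inclusion–exclusion gives
P(A ∪ B ∪ C ∪ D) = 0.424 + 0.443 + 0.349 + 0.452 − 0.177 − 0.102 − 0.179 − 0.173 − 0.183 − 0.154 + 0.041 + 0.072 + 0.045 + 0.074 − 0.016 = 0.916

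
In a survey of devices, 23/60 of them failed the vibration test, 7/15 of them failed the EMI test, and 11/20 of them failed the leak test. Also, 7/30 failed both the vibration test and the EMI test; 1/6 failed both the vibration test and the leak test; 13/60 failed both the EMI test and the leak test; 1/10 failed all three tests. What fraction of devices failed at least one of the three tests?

Using inclusion–exclusion:
P(union) = 23/60 + 7/15 + 11/20 − 7/30 − 1/6 − 13/60 + 1/10 = 53/60

53/60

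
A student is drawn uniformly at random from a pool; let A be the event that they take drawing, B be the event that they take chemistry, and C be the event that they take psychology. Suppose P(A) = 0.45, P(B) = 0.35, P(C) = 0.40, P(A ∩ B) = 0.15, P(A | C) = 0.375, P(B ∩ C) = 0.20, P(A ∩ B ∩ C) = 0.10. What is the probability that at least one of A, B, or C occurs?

P(A ∩ C) = P(C)·P(A|C) = 0.40 × 0.375 = 0.15
Inclusion–exclusion gives
P(A ∪ B ∪ C) = 0.45 + 0.35 + 0.40 − 0.15 − 0.15 − 0.20 + 0.10 = 0.80

0.80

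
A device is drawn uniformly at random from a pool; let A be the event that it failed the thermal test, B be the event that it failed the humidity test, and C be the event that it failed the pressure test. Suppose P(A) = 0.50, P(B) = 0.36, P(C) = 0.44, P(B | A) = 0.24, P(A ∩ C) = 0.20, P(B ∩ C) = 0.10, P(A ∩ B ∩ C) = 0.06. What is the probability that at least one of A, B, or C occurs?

P(A ∩ B) = P(A)·P(B|A) = 0.50 × 0.24 = 0.12
By inclusion–exclusion:
P(A ∪ B ∪ C) = 0.50 + 0.36 + 0.44 − 0.12 − 0.20 − 0.10 + 0.06 = 0.94

0.94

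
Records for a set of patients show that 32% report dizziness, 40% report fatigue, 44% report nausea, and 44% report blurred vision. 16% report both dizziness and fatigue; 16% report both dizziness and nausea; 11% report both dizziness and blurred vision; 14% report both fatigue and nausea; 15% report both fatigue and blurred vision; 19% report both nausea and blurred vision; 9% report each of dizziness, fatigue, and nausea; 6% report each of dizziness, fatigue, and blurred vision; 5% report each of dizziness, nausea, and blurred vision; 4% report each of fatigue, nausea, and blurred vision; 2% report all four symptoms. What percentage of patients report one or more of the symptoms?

By inclusion-exclusion,
P(union) = 32 + 40 + 44 + 44 − 16 − 16 − 11 − 14 − 15 − 19 + 9 + 6 + 5 + 4 − 2 = 91%

91%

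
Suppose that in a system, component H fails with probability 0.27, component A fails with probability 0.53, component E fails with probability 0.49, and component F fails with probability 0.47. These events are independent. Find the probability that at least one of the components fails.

0.90726007

Independence gives P(none) = ∏(1 − pᵢ).
P(none) = (1 − 0.27) × (1 − 0.53) × (1 − 0.49) × (1 − 0.47) = 0.73 × 0.47 × 0.51 × 0.53 = 0.09273993
P(at least one) = 1 − 0.09273993 = 0.90726007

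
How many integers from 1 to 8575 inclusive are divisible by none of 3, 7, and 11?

Using inclusion–exclusion:
floor(8575/3) + floor(8575/7) + floor(8575/11) − floor(8575/21) − floor(8575/33) − floor(8575/77) + floor(8575/231) = 2858 + 1225 + 779 − 408 − 259 − 111 + 37 = 4121
8575 − 4121 = 4454

4454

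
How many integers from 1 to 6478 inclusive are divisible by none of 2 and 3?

3239 + 2159 − 1079 = 4319
6478 − 4319 = 2159

2159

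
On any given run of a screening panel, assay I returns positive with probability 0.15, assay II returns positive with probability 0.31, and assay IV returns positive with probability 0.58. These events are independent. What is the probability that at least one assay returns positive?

0.75367

P(none) = (1 − 0.15) × (1 − 0.31) × (1 − 0.58) = 0.85 × 0.69 × 0.42 = 0.24633
P(at least one) = 1 − 0.24633 = 0.75367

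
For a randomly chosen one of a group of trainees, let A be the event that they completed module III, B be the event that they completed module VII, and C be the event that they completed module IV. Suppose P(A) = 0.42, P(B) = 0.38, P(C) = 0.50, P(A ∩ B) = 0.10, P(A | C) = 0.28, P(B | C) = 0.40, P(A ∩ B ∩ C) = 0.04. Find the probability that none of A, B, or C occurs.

P(A ∩ C) = P(C)·P(A|C) = 0.50 × 0.28 = 0.14
P(B ∩ C) = P(C)·P(B|C) = 0.50 × 0.40 = 0.20
Apply inclusion-exclusion:
P(A ∪ B ∪ C) = 0.42 + 0.38 + 0.50 − 0.10 − 0.14 − 0.20 + 0.04 = 0.90
P(none) = 1 − 0.90 = 0.10

0.10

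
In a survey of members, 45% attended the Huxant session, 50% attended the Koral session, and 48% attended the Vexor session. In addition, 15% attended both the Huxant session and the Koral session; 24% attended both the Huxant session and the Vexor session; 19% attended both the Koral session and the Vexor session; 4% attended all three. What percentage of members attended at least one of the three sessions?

89%

By inclusion-exclusion,
P(≥1) = 45 + 50 + 48 − 15 − 24 − 19 + 4 = 89%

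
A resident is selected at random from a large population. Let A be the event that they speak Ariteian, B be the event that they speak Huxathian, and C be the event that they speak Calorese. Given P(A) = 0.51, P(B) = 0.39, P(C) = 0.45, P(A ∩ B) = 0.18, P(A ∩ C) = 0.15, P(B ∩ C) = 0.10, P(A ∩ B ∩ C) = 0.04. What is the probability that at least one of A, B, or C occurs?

P(A ∪ B ∪ C) = 0.51 + 0.39 + 0.45 − 0.18 − 0.15 − 0.10 + 0.04 = 0.96

0.96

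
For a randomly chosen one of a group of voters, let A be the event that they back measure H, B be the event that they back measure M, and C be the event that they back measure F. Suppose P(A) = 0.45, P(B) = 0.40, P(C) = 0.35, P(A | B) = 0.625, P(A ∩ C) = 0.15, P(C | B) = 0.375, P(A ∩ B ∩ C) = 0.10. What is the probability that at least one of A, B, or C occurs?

P(A ∩ B) = P(B)·P(A|B) = 0.40 × 0.625 = 0.25
P(B ∩ C) = P(B)·P(C|B) = 0.40 × 0.375 = 0.15
P(A ∪ B ∪ C) = 0.45 + 0.40 + 0.35 − 0.25 − 0.15 − 0.15 + 0.10 = 0.75

0.75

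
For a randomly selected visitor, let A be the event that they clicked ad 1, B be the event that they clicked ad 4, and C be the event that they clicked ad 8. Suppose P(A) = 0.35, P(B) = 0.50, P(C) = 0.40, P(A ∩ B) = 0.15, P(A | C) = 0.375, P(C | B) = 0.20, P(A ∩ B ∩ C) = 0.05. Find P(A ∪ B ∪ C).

0.90

P(A ∩ C) = P(C)·P(A|C) = 0.40 × 0.375 = 0.15
P(B ∩ C) = P(B)·P(C|B) = 0.50 × 0.20 = 0.10
Inclusion–exclusion gives
P(A ∪ B ∪ C) = 0.35 + 0.50 + 0.40 − 0.15 − 0.15 − 0.10 + 0.05 = 0.90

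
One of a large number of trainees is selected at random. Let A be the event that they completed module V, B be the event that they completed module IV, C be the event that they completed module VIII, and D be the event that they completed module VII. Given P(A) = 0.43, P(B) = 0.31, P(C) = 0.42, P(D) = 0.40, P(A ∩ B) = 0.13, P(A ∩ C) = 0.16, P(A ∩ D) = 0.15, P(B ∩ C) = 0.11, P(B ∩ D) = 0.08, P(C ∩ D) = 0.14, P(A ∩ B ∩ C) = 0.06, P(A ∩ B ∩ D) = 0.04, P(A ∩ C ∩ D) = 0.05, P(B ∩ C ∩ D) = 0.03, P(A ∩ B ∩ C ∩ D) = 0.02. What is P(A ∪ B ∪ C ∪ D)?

0.95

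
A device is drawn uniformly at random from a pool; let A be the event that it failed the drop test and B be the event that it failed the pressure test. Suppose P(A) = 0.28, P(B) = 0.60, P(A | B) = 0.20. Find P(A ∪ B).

0.76

P(A ∩ B) = P(B)·P(A|B) = 0.60 × 0.20 = 0.12
By inclusion-exclusion,
P(A ∪ B) = 0.28 + 0.60 − 0.12 = 0.76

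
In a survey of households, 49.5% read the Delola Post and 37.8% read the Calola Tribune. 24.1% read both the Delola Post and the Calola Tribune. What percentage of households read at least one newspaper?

By inclusion–exclusion:
P(≥1) = 49.5 + 37.8 − 24.1 = 63.2%

63.2%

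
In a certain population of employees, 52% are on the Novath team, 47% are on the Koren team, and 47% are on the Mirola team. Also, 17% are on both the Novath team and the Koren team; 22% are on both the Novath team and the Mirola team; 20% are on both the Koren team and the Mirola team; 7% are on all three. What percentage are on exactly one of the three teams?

49%

By inclusion–exclusion (exactly-one form):
P(exactly one) = 52 + 47 + 47 − 2·17 − 2·22 − 2·20 + 3·7 = 49%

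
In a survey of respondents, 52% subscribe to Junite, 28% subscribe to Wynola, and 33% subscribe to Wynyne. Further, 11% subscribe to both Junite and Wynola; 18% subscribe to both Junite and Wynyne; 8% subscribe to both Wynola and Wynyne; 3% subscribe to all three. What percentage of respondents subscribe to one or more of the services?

By inclusion–exclusion:
P(at least one) = 52 + 28 + 33 − 11 − 18 − 8 + 3 = 79%

79%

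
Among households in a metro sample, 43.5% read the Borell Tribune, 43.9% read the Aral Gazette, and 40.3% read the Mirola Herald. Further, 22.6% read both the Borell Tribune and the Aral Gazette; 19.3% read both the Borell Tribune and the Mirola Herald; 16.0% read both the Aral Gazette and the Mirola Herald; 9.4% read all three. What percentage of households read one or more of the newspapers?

P(≥1) = 43.5 + 43.9 + 40.3 − 22.6 − 19.3 − 16.0 + 9.4 = 79.2%

79.2%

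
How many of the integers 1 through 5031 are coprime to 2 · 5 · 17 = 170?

2515 + 1006 + 295 − 503 − 147 − 59 + 29 = 3136
5031 − 3136 = 1895

1895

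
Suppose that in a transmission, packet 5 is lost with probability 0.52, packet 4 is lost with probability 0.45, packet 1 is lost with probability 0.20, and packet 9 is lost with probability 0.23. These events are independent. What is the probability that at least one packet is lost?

P(none) = (1 − 0.52) × (1 − 0.45) × (1 − 0.20) × (1 − 0.23) = 0.48 × 0.55 × 0.80 × 0.77 = 0.162624
P(at least one) = 1 − 0.162624 = 0.837376

0.837376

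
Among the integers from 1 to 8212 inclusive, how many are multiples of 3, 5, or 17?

4090

Using inclusion–exclusion:
2737 + 1642 + 483 − 547 − 161 − 96 + 32 = 4090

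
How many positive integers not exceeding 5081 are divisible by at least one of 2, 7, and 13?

2540 + 725 + 390 − 362 − 195 − 55 + 27 = 3070

3070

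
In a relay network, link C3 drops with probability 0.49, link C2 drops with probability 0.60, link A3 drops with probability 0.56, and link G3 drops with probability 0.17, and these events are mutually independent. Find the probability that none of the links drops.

0.0745008

P(none) = (1 − 0.49) × (1 − 0.60) × (1 − 0.56) × (1 − 0.17) = 0.51 × 0.40 × 0.44 × 0.83 = 0.0745008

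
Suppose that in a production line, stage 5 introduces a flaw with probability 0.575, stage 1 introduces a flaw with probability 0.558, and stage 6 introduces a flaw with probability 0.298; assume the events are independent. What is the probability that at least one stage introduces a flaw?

Since the events are independent, P(none) is the product of the individual non-occurrence probabilities.
P(none) = (1 − 0.575) × (1 − 0.558) × (1 − 0.298) = 0.425 × 0.442 × 0.702 = 0.1318707
P(at least one) = 1 − 0.1318707 = 0.8681293

0.8681293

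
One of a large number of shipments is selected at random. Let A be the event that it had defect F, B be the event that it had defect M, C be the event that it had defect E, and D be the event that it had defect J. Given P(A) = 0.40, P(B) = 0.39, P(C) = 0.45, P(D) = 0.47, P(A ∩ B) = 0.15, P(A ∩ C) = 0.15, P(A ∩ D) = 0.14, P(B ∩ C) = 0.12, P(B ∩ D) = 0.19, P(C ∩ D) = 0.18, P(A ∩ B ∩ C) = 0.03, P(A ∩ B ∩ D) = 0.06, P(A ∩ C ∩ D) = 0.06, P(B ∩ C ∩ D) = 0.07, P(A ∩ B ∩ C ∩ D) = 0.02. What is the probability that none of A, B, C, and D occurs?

P(A ∪ B ∪ C ∪ D) = 0.40 + 0.39 + 0.45 + 0.47 − 0.15 − 0.15 − 0.14 − 0.12 − 0.19 − 0.18 + 0.03 + 0.06 + 0.06 + 0.07 − 0.02 = 0.98
P(none) = 1 − 0.98 = 0.02

0.02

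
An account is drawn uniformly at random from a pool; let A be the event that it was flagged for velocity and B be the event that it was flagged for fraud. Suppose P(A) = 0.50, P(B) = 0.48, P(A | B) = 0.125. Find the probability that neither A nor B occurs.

P(A ∩ B) = P(B)·P(A|B) = 0.48 × 0.125 = 0.06
By inclusion–exclusion:
P(A ∪ B) = 0.50 + 0.48 − 0.06 = 0.92
P(none) = 1 − 0.92 = 0.08

0.08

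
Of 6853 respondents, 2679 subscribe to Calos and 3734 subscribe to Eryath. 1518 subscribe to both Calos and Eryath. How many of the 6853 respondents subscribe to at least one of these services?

Apply inclusion-exclusion:
|union| = 2679 + 3734 − 1518 = 4895

4895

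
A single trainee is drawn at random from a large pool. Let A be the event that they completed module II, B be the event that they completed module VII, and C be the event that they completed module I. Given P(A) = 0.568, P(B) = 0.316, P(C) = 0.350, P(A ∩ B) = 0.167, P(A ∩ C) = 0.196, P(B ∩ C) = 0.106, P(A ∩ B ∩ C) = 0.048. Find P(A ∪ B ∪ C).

Inclusion–exclusion gives
P(A ∪ B ∪ C) = 0.568 + 0.316 + 0.350 − 0.167 − 0.196 − 0.106 + 0.048 = 0.813

0.813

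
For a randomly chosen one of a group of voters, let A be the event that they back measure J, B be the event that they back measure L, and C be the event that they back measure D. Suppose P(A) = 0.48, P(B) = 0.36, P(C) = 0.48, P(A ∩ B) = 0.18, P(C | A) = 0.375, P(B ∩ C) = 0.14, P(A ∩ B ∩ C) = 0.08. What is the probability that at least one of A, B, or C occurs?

0.90

P(A ∩ C) = P(A)·P(C|A) = 0.48 × 0.375 = 0.18
Apply inclusion-exclusion:
P(A ∪ B ∪ C) = 0.48 + 0.36 + 0.48 − 0.18 − 0.18 − 0.14 + 0.08 = 0.90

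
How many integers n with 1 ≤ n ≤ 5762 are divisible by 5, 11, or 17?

By inclusion-exclusion,
floor(5762/5) + floor(5762/11) + floor(5762/17) − floor(5762/55) − floor(5762/85) − floor(5762/187) + floor(5762/935) = 1152 + 523 + 338 − 104 − 67 − 30 + 6 = 1818

1818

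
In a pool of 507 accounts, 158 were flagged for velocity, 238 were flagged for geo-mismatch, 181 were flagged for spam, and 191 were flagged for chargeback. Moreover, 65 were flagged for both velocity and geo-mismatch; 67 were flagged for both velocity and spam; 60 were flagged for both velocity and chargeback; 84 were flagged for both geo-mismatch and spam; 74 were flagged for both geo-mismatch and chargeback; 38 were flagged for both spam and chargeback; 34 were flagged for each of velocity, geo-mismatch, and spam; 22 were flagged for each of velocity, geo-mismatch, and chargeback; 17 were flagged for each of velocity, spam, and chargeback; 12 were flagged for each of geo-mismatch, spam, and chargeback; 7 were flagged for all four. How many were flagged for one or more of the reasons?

458

Using inclusion–exclusion:
|union| = 158 + 238 + 181 + 191 − 65 − 67 − 60 − 84 − 74 − 38 + 34 + 22 + 17 + 12 − 7 = 458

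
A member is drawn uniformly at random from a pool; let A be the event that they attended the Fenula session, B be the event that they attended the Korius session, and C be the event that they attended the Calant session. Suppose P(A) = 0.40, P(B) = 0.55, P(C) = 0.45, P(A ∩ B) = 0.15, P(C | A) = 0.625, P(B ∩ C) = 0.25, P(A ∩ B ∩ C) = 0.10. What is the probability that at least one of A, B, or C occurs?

P(A ∩ C) = P(A)·P(C|A) = 0.40 × 0.625 = 0.25
Apply inclusion-exclusion:
P(A ∪ B ∪ C) = 0.40 + 0.55 + 0.45 − 0.15 − 0.25 − 0.25 + 0.10 = 0.85

0.85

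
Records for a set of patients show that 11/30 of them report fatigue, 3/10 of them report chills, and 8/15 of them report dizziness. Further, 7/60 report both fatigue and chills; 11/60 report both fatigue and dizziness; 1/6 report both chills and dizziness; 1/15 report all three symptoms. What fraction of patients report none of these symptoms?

P(union) = 11/30 + 3/10 + 8/15 − 7/60 − 11/60 − 1/6 + 1/15 = 4/5
P(none) = 1 − 4/5 = 1/5

1/5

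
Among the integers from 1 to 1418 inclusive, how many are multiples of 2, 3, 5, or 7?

Inclusion–exclusion gives
⌊1418/2⌋ + ⌊1418/3⌋ + ⌊1418/5⌋ + ⌊1418/7⌋ − ⌊1418/6⌋ − ⌊1418/10⌋ − ⌊1418/14⌋ − ⌊1418/15⌋ − ⌊1418/21⌋ − ⌊1418/35⌋ + ⌊1418/30⌋ + ⌊1418/42⌋ + ⌊1418/70⌋ + ⌊1418/105⌋ − ⌊1418/210⌋ = 709 + 472 + 283 + 202 − 236 − 141 − 101 − 94 − 67 − 40 + 47 + 33 + 20 + 13 − 6 = 1094

1094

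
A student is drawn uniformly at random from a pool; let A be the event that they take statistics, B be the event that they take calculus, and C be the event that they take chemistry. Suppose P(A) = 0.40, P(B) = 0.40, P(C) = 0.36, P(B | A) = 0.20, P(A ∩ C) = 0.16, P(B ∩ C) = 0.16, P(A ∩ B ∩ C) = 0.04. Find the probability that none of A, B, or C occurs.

0.20

P(A ∩ B) = P(A)·P(B|A) = 0.40 × 0.20 = 0.08
P(A ∪ B ∪ C) = 0.40 + 0.40 + 0.36 − 0.08 − 0.16 − 0.16 + 0.04 = 0.80
P(none) = 1 − 0.80 = 0.20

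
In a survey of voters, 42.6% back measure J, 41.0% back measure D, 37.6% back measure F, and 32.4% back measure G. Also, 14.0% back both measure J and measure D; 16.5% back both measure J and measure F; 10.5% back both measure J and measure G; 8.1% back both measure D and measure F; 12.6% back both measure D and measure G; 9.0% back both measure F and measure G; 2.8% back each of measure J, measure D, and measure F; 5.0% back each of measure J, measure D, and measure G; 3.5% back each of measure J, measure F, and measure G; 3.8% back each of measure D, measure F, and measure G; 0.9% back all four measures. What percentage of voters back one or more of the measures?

Using inclusion–exclusion:
P(≥1) = 42.6 + 41.0 + 37.6 + 32.4 − 14.0 − 16.5 − 10.5 − 8.1 − 12.6 − 9.0 + 2.8 + 5.0 + 3.5 + 3.8 − 0.9 = 97.1%

97.1%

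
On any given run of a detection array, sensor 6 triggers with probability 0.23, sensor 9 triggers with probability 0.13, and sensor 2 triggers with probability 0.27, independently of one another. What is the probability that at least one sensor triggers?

0.510973

Since the events are independent, P(none) is the product of the individual non-occurrence probabilities.
P(none) = (1 − 0.23) × (1 − 0.13) × (1 − 0.27) = 0.77 × 0.87 × 0.73 = 0.489027
P(at least one) = 1 − 0.489027 = 0.510973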